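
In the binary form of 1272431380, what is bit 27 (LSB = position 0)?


0b1001011110101111100001100010100, position 27 = 1

1


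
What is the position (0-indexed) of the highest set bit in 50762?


0b1100011001001010. Highest set bit at position 15

15


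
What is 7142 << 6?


0b1101111100110 << 6 = 0b1101111100110000000 = 457088

457088


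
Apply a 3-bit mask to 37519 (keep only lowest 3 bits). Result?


37519 & 7 = 7

7


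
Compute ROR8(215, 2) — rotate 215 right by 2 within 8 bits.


Rotate 0b11010111 right by 2 (8-bit) = 0b11110101 = 245

245


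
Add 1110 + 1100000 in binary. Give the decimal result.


1110 + 1100000 = 1101110 = 110

110


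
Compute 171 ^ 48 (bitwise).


0b10101011 ^ 0b110000 = 0b10011011 = 155

155


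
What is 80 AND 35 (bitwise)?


0b1010000 & 0b100011 = 0b0 = 0

0


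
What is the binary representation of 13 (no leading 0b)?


13 = 1101 in binary

1101


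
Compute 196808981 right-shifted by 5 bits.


0b1011101110110001000100010101 >> 5 = 0b10111011101100010001000 = 6150280

6150280


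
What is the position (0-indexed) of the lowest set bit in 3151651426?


0b10111011110110100110001001100010. Lowest set bit at position 1

1


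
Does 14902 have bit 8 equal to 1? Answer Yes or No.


0b11101000110110, bit 8 = 0. No

No


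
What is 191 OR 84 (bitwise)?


0b10111111 | 0b1010100 = 0b11111111 = 255

255


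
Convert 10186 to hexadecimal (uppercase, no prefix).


10186 = 27CA hex

27CA


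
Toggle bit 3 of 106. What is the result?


106 ^ (1 << 3) = 106 ^ 8 = 98

98


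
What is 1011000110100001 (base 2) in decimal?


1011000110100001 in decimal = 45473

45473


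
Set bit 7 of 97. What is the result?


97 | (1 << 7) = 97 | 128 = 225

225


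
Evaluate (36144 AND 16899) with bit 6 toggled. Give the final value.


Step 1: 36144 & 16899 = 0
Step 2: 0 ^ (1 << 6) = 0 ^ 64 = 64

64


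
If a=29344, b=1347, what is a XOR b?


29344 ^ 1347 = 30691

30691


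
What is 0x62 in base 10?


62 hex = 98 decimal

98


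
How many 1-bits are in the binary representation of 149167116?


0b1000111001000001110000001100 has 10 set bits

10


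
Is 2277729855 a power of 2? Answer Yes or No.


0b10000111110000110110011000111111. Multiple bits set => No

No


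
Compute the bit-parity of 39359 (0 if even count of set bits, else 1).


0b1001100110111111 has 11 ones => parity 1

1


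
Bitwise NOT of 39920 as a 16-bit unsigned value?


~0b1001101111110000 = 0b110010000001111 = 25615 (16-bit unsigned)

25615


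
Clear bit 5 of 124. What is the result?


124 & ~(1 << 5) = 92

92


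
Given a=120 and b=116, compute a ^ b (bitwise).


120 ^ 116 = 12

12


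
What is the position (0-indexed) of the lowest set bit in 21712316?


0b1010010110100110110111100. Lowest set bit at position 2

2


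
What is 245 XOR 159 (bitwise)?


0b11110101 ^ 0b10011111 = 0b1101010 = 106

106


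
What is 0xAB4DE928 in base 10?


AB4DE928 hex = 2874009896 decimal

2874009896


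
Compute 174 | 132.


0b10101110 | 0b10000100 = 0b10101110 = 174

174


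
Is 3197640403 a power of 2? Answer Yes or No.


0b10111110100110000001111011010011. Multiple bits set => No

No


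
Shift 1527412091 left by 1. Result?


0b1011011000010100111010101111011 << 1 = 0b10110110000101001110101011110110 = 3054824182

3054824182


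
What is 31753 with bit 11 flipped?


31753 ^ (1 << 11) = 31753 ^ 2048 = 29705

29705


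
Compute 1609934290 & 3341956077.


0b1011111111101011010010111010010 & 0b11000111001100100011001111101101 = 0b1000111001100000010000111000000 = 1194336704

1194336704


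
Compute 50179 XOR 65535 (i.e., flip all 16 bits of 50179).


50179 ^ 65535 = 15356

15356


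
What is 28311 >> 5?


0b110111010010111 >> 5 = 0b1101110100 = 884

884


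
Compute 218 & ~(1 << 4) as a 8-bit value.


218 & ~(1 << 4) = 202

202


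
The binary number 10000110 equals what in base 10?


10000110 in decimal = 134

134


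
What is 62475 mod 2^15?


62475 & 32767 = 29707

29707


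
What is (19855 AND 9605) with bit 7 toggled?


Step 1: 19855 & 9605 = 1413
Step 2: 1413 ^ (1 << 7) = 1413 ^ 128 = 1285

1285


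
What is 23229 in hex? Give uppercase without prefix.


23229 = 5ABD hex

5ABD


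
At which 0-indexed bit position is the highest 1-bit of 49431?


0b1100000100010111. Highest set bit at position 15

15


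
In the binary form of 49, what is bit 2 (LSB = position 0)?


0b110001, position 2 = 0

0


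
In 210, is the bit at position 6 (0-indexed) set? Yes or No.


0b11010010, bit 6 = 1. Yes

Yes


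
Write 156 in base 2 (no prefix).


156 = 10011100 in binary

10011100


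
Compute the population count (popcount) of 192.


0b11000000 has 2 set bits

2


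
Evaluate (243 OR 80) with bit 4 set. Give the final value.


Step 1: 243 | 80 = 243
Step 2: 243 | (1 << 4) = 243 | 16 = 243

243


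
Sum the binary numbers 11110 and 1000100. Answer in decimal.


11110 + 1000100 = 1100010 = 98

98


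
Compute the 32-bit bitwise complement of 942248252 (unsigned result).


~0b111000001010011001000100111100 = 0b11000111110101100110111011000011 = 3352719043 (32-bit unsigned)

3352719043


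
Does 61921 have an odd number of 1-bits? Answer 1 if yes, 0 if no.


0b1111000111100001 has 9 ones => parity 1

1


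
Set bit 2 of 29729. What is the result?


29729 | (1 << 2) = 29729 | 4 = 29733

29733


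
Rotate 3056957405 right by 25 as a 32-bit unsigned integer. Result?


Rotate 0b10110110001101010111011111011101 right by 25 (32-bit) = 0b11010101110111110111011011011 = 448523995

448523995


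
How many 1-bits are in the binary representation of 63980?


0b1111100111101100 has 11 set bits

11


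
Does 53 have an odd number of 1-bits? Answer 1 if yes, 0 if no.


0b110101 has 4 ones => parity 0

0


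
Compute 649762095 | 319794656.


0b100110101110101001010100101111 | 0b10011000011111010110111100000 = 0b110111101111111011110111101111 = 935312879

935312879


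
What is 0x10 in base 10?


10 hex = 16 decimal

16


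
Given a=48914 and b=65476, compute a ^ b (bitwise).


48914 ^ 65476 = 16598

16598


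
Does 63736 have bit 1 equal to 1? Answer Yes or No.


0b1111100011111000, bit 1 = 0. No

No


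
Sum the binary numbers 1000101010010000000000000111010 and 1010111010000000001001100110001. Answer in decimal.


1000101010010000000000000111010 + 1010111010000000001001100110001 = 10011100100010000001001101101011 = 2626163563

2626163563


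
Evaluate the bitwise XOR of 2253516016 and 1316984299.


0b10000110010100011110110011110000 ^ 0b1001110011111111001010111101011 = 0b11001000001011100111100100011011 = 3358488859

3358488859


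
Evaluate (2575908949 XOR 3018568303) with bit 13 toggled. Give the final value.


Step 1: 2575908949 ^ 3018568303 = 711127610
Step 2: 711127610 ^ (1 << 13) = 711127610 ^ 8192 = 711119418

711119418


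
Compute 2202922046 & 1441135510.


0b10000011010011011110110000111110 & 0b1010101111001011111101110010110 = 0b1010001011110100000010110 = 21358614

21358614


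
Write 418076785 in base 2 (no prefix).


418076785 = 11000111010110101100001110001 in binary

11000111010110101100001110001


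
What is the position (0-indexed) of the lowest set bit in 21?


0b10101. Lowest set bit at position 0

0


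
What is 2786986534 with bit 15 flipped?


2786986534 ^ (1 << 15) = 2786986534 ^ 32768 = 2787019302

2787019302


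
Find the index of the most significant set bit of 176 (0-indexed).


0b10110000. Highest set bit at position 7

7


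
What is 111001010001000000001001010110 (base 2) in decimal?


111001010001000000001001010110 in decimal = 960758358

960758358


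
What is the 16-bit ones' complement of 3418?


3418 ^ 65535 = 62117

62117


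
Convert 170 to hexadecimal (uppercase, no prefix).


170 = AA hex

AA


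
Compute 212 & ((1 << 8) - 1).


212 & 255 = 212

212


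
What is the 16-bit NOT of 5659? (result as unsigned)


~0b1011000011011 = 0b1110100111100100 = 59876 (16-bit unsigned)

59876


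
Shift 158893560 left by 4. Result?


0b1001011110001000010111111000 << 4 = 0b10010111100010000101111110000000 = 2542296960

2542296960


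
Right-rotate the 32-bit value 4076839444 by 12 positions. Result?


Rotate 0b11110010111111111010001000010100 right by 12 (32-bit) = 0b100001010011110010111111111010 = 558837754

558837754


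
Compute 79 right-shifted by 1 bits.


0b1001111 >> 1 = 0b100111 = 39

39


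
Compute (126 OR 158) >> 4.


Step 1: 126 | 158 = 254
Step 2: 254 >> 4 = 15

15


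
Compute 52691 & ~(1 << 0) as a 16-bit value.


52691 & ~(1 << 0) = 52690

52690


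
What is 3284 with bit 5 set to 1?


3284 | (1 << 5) = 3284 | 32 = 3316

3316


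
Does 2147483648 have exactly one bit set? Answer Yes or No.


0b10000000000000000000000000000000. Only one bit set => Yes

Yes


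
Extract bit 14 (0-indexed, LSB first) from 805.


0b1100100101, position 14 = 0

0


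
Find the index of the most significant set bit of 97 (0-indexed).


0b1100001. Highest set bit at position 6

6


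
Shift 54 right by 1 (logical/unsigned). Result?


0b110110 >> 1 = 0b11011 = 27

27


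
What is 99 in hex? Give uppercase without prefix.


99 = 63 hex

63


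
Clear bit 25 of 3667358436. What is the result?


3667358436 & ~(1 << 25) = 3633804004

3633804004


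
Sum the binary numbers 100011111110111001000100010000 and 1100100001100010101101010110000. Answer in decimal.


100011111110111001000100010000 + 1100100001100010101101010110000 = 10001000001011001110101111000000 = 2284645312

2284645312


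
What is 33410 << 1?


0b1000001010000010 << 1 = 0b10000010100000100 = 66820

66820


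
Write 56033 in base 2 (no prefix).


56033 = 1101101011100001 in binary

1101101011100001


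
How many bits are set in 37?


0b100101 has 3 set bits

3


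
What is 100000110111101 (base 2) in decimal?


100000110111101 in decimal = 16829

16829


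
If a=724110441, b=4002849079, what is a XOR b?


724110441 ^ 4002849079 = 3317673310

3317673310


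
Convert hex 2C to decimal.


2C hex = 44 decimal

44


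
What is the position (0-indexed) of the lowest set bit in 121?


0b1111001. Lowest set bit at position 0

0


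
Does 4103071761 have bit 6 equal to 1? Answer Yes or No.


0b11110100100011111110100000010001, bit 6 = 0. No

No


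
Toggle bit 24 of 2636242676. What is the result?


2636242676 ^ (1 << 24) = 2636242676 ^ 16777216 = 2619465460

2619465460


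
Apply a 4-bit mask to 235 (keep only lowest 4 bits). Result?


235 & 15 = 11

11


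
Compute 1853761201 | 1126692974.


0b1101110011111100010011010110001 | 0b1000011001001111111100001101110 = 0b1101111011111111111111011111111 = 1870659327

1870659327


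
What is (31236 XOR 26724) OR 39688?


Step 1: 31236 ^ 26724 = 4704
Step 2: 4704 | 39688 = 39784

39784


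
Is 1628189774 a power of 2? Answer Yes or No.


0b1100001000011000011010001001110. Multiple bits set => No

No


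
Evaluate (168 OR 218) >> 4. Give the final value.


Step 1: 168 | 218 = 250
Step 2: 250 >> 4 = 15

15


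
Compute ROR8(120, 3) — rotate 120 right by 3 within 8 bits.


Rotate 0b1111000 right by 3 (8-bit) = 0b1111 = 15

15


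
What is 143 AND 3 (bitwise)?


0b10001111 & 0b11 = 0b11 = 3

3


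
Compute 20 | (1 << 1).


20 | (1 << 1) = 20 | 2 = 22

22


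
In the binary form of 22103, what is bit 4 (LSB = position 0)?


0b101011001010111, position 4 = 1

1


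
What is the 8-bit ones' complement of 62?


62 ^ 255 = 193

193


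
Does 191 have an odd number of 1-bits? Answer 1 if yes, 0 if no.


0b10111111 has 7 ones => parity 1

1


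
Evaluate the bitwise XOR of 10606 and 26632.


0b10100101101110 ^ 0b110100000001000 = 0b100000101100110 = 16742

16742


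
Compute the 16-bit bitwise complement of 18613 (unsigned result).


~0b100100010110101 = 0b1011011101001010 = 46922 (16-bit unsigned)

46922


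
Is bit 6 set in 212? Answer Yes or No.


0b11010100, bit 6 = 1. Yes

Yes


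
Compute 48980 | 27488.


0b1011111101010100 | 0b110101101100000 = 0b1111111101110100 = 65396

65396


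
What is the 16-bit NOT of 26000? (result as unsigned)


~0b110010110010000 = 0b1001101001101111 = 39535 (16-bit unsigned)

39535


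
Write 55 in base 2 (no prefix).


55 = 110111 in binary

110111


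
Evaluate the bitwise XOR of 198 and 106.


0b11000110 ^ 0b1101010 = 0b10101100 = 172

172


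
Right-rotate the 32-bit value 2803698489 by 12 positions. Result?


Rotate 0b10100111000111010000101100111001 right by 12 (32-bit) = 0b10110011100110100111000111010000 = 3013243344

3013243344


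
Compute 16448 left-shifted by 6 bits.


0b100000001000000 << 6 = 0b100000001000000000000 = 1052672

1052672


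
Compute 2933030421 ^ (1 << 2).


2933030421 ^ (1 << 2) = 2933030421 ^ 4 = 2933030417

2933030417


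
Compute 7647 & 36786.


0b1110111011111 & 0b1000111110110010 = 0b110110010010 = 3474

3474


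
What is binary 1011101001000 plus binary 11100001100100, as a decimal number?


1011101001000 + 11100001100100 = 100111110101100 = 20396

20396


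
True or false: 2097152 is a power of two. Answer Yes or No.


0b1000000000000000000000. Only one bit set => Yes

Yes


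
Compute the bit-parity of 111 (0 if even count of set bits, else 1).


0b1101111 has 6 ones => parity 0

0


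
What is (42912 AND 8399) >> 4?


Step 1: 42912 & 8399 = 8320
Step 2: 8320 >> 4 = 520

520


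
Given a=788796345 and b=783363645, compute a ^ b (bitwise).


788796345 ^ 783363645 = 28654980

28654980


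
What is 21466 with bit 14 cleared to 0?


21466 & ~(1 << 14) = 5082

5082


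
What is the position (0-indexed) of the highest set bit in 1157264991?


0b1000100111110100111011001011111. Highest set bit at position 30

30


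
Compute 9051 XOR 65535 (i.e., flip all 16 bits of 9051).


9051 ^ 65535 = 56484

56484


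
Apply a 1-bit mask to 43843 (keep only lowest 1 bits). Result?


43843 & 1 = 1

1


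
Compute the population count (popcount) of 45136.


0b1011000001010000 has 5 set bits

5


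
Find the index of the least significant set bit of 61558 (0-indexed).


0b1111000001110110. Lowest set bit at position 1

1


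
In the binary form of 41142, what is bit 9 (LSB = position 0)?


0b1010000010110110, position 9 = 0

0


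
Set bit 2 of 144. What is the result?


144 | (1 << 2) = 144 | 4 = 148

148


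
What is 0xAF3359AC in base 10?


AF3359AC hex = 2939378092 decimal

2939378092


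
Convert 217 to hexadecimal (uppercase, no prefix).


217 = D9 hex

D9


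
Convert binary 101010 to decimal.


101010 in decimal = 42

42


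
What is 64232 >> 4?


0b1111101011101000 >> 4 = 0b111110101110 = 4014

4014


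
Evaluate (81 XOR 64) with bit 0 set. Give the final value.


Step 1: 81 ^ 64 = 17
Step 2: 17 | (1 << 0) = 17 | 1 = 17

17


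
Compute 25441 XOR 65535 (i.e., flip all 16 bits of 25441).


25441 ^ 65535 = 40094

40094


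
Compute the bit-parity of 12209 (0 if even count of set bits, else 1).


0b10111110110001 has 9 ones => parity 1

1


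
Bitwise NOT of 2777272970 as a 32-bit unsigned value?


~0b10100101100010011101001010001010 = 0b1011010011101100010110101110101 = 1517694325 (32-bit unsigned)

1517694325


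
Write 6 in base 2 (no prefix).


6 = 110 in binary

110


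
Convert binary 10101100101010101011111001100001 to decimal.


10101100101010101011111001100001 in decimal = 2896871009

2896871009


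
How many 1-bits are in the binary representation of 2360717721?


0b10001100101101011011000110011001 has 16 set bits

16


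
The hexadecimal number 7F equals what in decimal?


7F hex = 127 decimal

127


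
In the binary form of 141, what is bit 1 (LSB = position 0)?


0b10001101, position 1 = 0

0


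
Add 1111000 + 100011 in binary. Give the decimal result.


1111000 + 100011 = 10011011 = 155

155


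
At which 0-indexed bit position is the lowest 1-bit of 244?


0b11110100. Lowest set bit at position 2

2


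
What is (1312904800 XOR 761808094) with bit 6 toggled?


Step 1: 1312904800 ^ 761808094 = 1663636158
Step 2: 1663636158 ^ (1 << 6) = 1663636158 ^ 64 = 1663636222

1663636222


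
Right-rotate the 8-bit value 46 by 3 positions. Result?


Rotate 0b101110 right by 3 (8-bit) = 0b11000101 = 197

197


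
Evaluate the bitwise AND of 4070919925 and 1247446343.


0b11110010101001010100111011110101 & 0b1001010010110101000010101000111 = 0b1000010000000000000010001000101 = 1107297349

1107297349


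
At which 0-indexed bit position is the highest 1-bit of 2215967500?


0b10000100000101001111101100001100. Highest set bit at position 31

31


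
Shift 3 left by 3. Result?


0b11 << 3 = 0b11000 = 24

24


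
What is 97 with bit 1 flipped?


97 ^ (1 << 1) = 97 ^ 2 = 99

99


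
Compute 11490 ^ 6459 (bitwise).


0b10110011100010 ^ 0b1100100111011 = 0b11010111011001 = 13785

13785


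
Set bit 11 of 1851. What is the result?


1851 | (1 << 11) = 1851 | 2048 = 3899

3899


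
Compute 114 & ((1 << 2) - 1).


114 & 3 = 2

2


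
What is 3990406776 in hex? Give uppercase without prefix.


3990406776 = EDD8C678 hex

EDD8C678


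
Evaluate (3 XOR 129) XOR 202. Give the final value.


Step 1: 3 ^ 129 = 130
Step 2: 130 ^ 202 = 72

72


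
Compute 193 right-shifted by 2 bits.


0b11000001 >> 2 = 0b110000 = 48

48


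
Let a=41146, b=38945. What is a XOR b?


41146 ^ 38945 = 14491

14491


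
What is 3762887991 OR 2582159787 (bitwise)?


0b11100000010010010001110100110111 | 0b10011001111010001010000110101011 = 0b11111001111010011011110110111111 = 4192845247

4192845247


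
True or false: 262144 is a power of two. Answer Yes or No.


0b1000000000000000000. Only one bit set => Yes

Yes


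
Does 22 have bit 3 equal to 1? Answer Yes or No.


0b10110, bit 3 = 0. No

No


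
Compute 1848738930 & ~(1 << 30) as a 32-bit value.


1848738930 & ~(1 << 30) = 774997106

774997106


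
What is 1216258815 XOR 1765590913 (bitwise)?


0b1001000011111101010001011111111 ^ 0b1101001001111001100011110000001 = 0b100001010000100110010101111110 = 557999486

557999486


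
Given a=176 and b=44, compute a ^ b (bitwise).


176 ^ 44 = 156

156


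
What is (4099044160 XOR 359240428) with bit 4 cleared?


Step 1: 4099044160 ^ 359240428 = 3778797996
Step 2: 3778797996 & ~(1 << 4) = 3778797996

3778797996


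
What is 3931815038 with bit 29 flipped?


3931815038 ^ (1 << 29) = 3931815038 ^ 536870912 = 3394944126

3394944126


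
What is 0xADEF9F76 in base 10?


ADEF9F76 hex = 2918162294 decimal

2918162294


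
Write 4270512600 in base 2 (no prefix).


4270512600 = 11111110100010101101100111011000 in binary

11111110100010101101100111011000


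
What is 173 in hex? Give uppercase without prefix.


173 = AD hex

AD


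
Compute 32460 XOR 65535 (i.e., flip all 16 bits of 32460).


32460 ^ 65535 = 33075

33075


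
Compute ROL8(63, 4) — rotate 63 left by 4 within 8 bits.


Rotate 0b111111 left by 4 (8-bit) = 0b11110011 = 243

243


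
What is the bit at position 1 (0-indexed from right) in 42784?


0b1010011100100000, position 1 = 0

0


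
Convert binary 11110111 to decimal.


11110111 in decimal = 247

247


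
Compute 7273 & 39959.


0b1110001101001 & 0b1001110000010111 = 0b1110000000001 = 7169

7169


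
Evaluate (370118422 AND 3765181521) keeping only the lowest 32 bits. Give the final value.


Step 1: 370118422 & 3765181521 = 789520
Step 2: 789520 & 4294967295 = 789520

789520


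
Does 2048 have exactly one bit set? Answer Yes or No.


0b100000000000. Only one bit set => Yes

Yes


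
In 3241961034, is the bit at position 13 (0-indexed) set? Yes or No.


0b11000001001111000110011001001010, bit 13 = 1. Yes

Yes


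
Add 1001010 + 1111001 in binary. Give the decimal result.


1001010 + 1111001 = 11000011 = 195

195


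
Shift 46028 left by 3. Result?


0b1011001111001100 << 3 = 0b1011001111001100000 = 368224

368224


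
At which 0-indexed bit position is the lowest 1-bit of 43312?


0b1010100100110000. Lowest set bit at position 4

4


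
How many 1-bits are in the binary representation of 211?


0b11010011 has 5 set bits

5


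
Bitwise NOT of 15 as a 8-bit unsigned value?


~0b1111 = 0b11110000 = 240 (8-bit unsigned)

240


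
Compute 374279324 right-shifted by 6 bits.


0b10110010011110000110010011100 >> 6 = 0b10110010011110000110010 = 5848114

5848114


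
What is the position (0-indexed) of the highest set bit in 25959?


0b110010101100111. Highest set bit at position 14

14


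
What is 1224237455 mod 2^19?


1224237455 & 524287 = 24975

24975


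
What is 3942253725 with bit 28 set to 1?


3942253725 | (1 << 28) = 3942253725 | 268435456 = 4210689181

4210689181


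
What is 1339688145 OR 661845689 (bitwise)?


0b1001111110110100000010011010001 | 0b100111011100101111011010111001 = 0b1101111111110101111011011111001 = 1878718201

1878718201


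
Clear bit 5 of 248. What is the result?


248 & ~(1 << 5) = 216

216


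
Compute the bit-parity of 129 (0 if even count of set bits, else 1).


0b10000001 has 2 ones => parity 0

0


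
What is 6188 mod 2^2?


6188 & 3 = 0

0


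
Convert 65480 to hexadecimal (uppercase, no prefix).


65480 = FFC8 hex

FFC8


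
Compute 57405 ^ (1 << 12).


57405 ^ (1 << 12) = 57405 ^ 4096 = 61501

61501


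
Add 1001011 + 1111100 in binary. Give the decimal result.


1001011 + 1111100 = 11000111 = 199

199


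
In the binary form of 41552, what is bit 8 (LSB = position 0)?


0b1010001001010000, position 8 = 0

0


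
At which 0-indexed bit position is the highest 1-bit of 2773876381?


0b10100101010101011111111010011101. Highest set bit at position 31

31


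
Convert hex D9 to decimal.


D9 hex = 217 decimal

217


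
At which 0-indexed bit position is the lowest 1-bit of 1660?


0b11001111100. Lowest set bit at position 2

2


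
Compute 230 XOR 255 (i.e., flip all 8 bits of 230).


230 ^ 255 = 25

25


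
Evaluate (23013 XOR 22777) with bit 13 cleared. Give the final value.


Step 1: 23013 ^ 22777 = 284
Step 2: 284 & ~(1 << 13) = 284

284


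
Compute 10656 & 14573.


0b10100110100000 & 0b11100011101101 = 0b10100010100000 = 10400

10400


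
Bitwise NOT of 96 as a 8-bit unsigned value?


~0b1100000 = 0b10011111 = 159 (8-bit unsigned)

159


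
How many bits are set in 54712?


0b1101010110111000 has 9 set bits

9


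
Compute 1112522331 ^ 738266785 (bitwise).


0b1000010010011111011111001011011 ^ 0b101100000000010000111010100001 = 0b1101110010011101011000011111010 = 1850650874

1850650874


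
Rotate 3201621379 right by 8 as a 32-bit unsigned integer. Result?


Rotate 0b10111110110101001101110110000011 right by 8 (32-bit) = 0b10000011101111101101010011011101 = 2210321629

2210321629


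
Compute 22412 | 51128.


0b101011110001100 | 0b1100011110111000 = 0b1101011110111100 = 55228

55228


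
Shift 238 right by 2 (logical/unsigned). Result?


0b11101110 >> 2 = 0b111011 = 59

59


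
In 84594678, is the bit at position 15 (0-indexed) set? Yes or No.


0b101000010101100111111110110, bit 15 = 1. Yes

Yes


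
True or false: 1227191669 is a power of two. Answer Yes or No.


0b1001001001001010111010101110101. Multiple bits set => No

No


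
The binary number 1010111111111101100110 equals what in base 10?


1010111111111101100110 in decimal = 2883430

2883430


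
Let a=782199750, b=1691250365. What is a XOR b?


782199750 ^ 1691250365 = 1246823803

1246823803


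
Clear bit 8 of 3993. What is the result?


3993 & ~(1 << 8) = 3737

3737


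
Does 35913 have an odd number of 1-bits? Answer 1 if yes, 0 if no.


0b1000110001001001 has 6 ones => parity 0

0


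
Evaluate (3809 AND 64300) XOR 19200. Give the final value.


Step 1: 3809 & 64300 = 2592
Step 2: 2592 ^ 19200 = 16672

16672


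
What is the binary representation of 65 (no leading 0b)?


65 = 1000001 in binary

1000001


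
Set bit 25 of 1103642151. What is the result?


1103642151 | (1 << 25) = 1103642151 | 33554432 = 1137196583

1137196583


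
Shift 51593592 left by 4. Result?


0b11000100110100000101111000 << 4 = 0b110001001101000001011110000000 = 825497472

825497472


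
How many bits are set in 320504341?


0b10011000110101000001000010101 has 11 set bits

11


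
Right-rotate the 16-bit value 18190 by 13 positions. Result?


Rotate 0b100011100001110 right by 13 (16-bit) = 0b11100001110010 = 14450

14450


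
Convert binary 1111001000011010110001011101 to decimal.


1111001000011010110001011101 in decimal = 253865053

253865053


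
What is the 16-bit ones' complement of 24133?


24133 ^ 65535 = 41402

41402


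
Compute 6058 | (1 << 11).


6058 | (1 << 11) = 6058 | 2048 = 8106

8106


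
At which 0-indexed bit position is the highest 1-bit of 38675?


0b1001011100010011. Highest set bit at position 15

15


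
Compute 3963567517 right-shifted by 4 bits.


0b11101100001111110011110110011101 >> 4 = 0b1110110000111111001111011001 = 247722969

247722969


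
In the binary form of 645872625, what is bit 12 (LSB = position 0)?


0b100110011111110011101111110001, position 12 = 1

1


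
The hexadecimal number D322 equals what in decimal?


D322 hex = 54050 decimal

54050


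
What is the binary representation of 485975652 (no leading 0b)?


485975652 = 11100111101110110011001100100 in binary

11100111101110110011001100100


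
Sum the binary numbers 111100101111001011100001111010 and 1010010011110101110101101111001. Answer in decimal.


111100101111001011100001111010 + 1010010011110101110101101111001 = 10001111001101111010001111110011 = 2402788339

2402788339


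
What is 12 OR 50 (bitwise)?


0b1100 | 0b110010 = 0b111110 = 62

62


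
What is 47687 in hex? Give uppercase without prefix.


47687 = BA47 hex

BA47


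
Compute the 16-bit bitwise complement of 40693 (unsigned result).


~0b1001111011110101 = 0b110000100001010 = 24842 (16-bit unsigned)

24842


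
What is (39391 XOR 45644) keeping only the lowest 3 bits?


Step 1: 39391 ^ 45644 = 11155
Step 2: 11155 & 7 = 3

3


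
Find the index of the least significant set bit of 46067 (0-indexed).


0b1011001111110011. Lowest set bit at position 0

0


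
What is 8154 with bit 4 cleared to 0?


8154 & ~(1 << 4) = 8138

8138


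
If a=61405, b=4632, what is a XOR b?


61405 ^ 4632 = 64965

64965


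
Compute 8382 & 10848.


0b10000010111110 & 0b10101001100000 = 0b10000000100000 = 8224

8224


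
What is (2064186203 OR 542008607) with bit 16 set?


Step 1: 2064186203 | 542008607 = 2068774751
Step 2: 2068774751 | (1 << 16) = 2068774751 | 65536 = 2068840287

2068840287


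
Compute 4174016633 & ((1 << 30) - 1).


4174016633 & 1073741823 = 952791161

952791161


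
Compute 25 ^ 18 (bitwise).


0b11001 ^ 0b10010 = 0b1011 = 11

11


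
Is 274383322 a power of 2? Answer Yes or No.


0b10000010110101100000111011010. Multiple bits set => No

No


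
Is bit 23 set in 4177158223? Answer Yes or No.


0b11111000111110100110000001001111, bit 23 = 1. Yes

Yes


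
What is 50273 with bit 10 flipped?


50273 ^ (1 << 10) = 50273 ^ 1024 = 49249

49249


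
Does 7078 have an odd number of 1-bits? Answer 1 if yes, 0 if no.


0b1101110100110 has 8 ones => parity 0

0


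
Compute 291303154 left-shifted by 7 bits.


0b10001010111001110111011110010 << 7 = 0b100010101110011101110111100100000000 = 37286803712

37286803712


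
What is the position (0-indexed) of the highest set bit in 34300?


0b1000010111111100. Highest set bit at position 15

15


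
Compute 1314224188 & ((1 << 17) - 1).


1314224188 & 131071 = 96316

96316


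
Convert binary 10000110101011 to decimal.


10000110101011 in decimal = 8619

8619


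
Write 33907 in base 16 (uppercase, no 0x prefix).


33907 = 8473 hex

8473


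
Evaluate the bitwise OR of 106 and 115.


0b1101010 | 0b1110011 = 0b1111011 = 123

123


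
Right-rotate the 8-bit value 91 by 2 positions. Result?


Rotate 0b1011011 right by 2 (8-bit) = 0b11010110 = 214

214


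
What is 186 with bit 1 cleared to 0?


186 & ~(1 << 1) = 184

184


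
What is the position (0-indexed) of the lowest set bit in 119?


0b1110111. Lowest set bit at position 0

0


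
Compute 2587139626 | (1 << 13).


2587139626 | (1 << 13) = 2587139626 | 8192 = 2587147818

2587147818


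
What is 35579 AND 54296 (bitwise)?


0b1000101011111011 & 0b1101010000011000 = 0b1000000000011000 = 32792

32792


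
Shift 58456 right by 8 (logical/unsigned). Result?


0b1110010001011000 >> 8 = 0b11100100 = 228

228


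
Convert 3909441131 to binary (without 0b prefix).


3909441131 = 11101001000001010101011001101011 in binary

11101001000001010101011001101011


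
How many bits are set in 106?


0b1101010 has 4 set bits

4


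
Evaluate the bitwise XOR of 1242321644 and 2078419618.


0b1001010000011000101001011101100 ^ 0b1111011111000100010101010100010 = 0b110001111011100111100001001110 = 837711950

837711950


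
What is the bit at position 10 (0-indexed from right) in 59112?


0b1110011011101000, position 10 = 1

1


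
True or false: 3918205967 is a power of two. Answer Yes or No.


0b11101001100010110001010000001111. Multiple bits set => No

No


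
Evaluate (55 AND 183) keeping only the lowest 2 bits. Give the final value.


Step 1: 55 & 183 = 55
Step 2: 55 & 3 = 3

3


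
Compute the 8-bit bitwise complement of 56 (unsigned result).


~0b111000 = 0b11000111 = 199 (8-bit unsigned)

199


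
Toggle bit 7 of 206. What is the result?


206 ^ (1 << 7) = 206 ^ 128 = 78

78


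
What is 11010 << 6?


0b10101100000010 << 6 = 0b10101100000010000000 = 704640

704640


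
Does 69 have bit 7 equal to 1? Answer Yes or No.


0b1000101, bit 7 = 0. No

No


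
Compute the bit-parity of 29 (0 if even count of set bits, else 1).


0b11101 has 4 ones => parity 0

0


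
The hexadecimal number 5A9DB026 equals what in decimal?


5A9DB026 hex = 1520283686 decimal

1520283686


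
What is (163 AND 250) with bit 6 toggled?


Step 1: 163 & 250 = 162
Step 2: 162 ^ (1 << 6) = 162 ^ 64 = 226

226


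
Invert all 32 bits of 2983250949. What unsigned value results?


2983250949 ^ 4294967295 = 1311716346

1311716346


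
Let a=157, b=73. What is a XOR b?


157 ^ 73 = 212

212


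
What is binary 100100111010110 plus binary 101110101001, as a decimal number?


100100111010110 + 101110101001 = 101010101111111 = 21887

21887


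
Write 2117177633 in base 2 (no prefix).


2117177633 = 1111110001100011001000100100001 in binary

1111110001100011001000100100001


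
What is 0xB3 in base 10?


B3 hex = 179 decimal

179


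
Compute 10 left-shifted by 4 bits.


0b1010 << 4 = 0b10100000 = 160

160


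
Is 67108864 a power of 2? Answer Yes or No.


0b100000000000000000000000000. Only one bit set => Yes

Yes


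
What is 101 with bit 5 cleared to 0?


101 & ~(1 << 5) = 69

69


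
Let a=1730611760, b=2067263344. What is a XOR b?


1730611760 ^ 2067263344 = 470869312

470869312


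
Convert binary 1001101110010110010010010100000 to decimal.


1001101110010110010010010100000 in decimal = 1305158816

1305158816


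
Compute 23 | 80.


0b10111 | 0b1010000 = 0b1010111 = 87

87


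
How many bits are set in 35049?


0b1000100011101001 has 7 set bits

7


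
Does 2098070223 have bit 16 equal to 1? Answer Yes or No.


0b1111101000011100000001011001111, bit 16 = 0. No

No


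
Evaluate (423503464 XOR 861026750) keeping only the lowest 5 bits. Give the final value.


Step 1: 423503464 ^ 861026750 = 711729110
Step 2: 711729110 & 31 = 22

22


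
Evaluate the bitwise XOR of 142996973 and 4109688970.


0b1000100001011111010111101101 ^ 0b11110100111101001110000010001010 = 0b11111100011100010001010101100111 = 4235269479

4235269479


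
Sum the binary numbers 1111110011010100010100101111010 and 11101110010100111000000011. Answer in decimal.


1111110011010100010100101111010 + 11101110010100111000000011 = 10000010001000110111011101111101 = 2183362429

2183362429


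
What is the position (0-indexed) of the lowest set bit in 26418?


0b110011100110010. Lowest set bit at position 1

1


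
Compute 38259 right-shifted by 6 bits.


0b1001010101110011 >> 6 = 0b1001010101 = 597

597


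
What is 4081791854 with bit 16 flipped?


4081791854 ^ (1 << 16) = 4081791854 ^ 65536 = 4081726318

4081726318


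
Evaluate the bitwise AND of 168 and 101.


0b10101000 & 0b1100101 = 0b100000 = 32

32


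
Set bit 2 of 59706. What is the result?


59706 | (1 << 2) = 59706 | 4 = 59710

59710


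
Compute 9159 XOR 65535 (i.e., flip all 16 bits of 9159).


9159 ^ 65535 = 56376

56376


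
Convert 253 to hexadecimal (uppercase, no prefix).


253 = FD hex

FD


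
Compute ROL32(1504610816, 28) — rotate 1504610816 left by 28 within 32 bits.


Rotate 0b1011001101011101000101000000000 left by 28 (32-bit) = 0b101100110101110100010100000 = 94038176

94038176


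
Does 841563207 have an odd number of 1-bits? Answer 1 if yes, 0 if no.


0b110010001010010011110001000111 has 14 ones => parity 0

0


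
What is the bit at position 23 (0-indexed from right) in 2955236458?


0b10110000001001010101010001101010, position 23 = 0

0


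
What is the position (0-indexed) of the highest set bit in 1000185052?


0b111011100111011001110011011100. Highest set bit at position 29

29


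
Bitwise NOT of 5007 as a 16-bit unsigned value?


~0b1001110001111 = 0b1110110001110000 = 60528 (16-bit unsigned)

60528


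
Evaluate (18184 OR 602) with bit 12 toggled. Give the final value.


Step 1: 18184 | 602 = 18266
Step 2: 18266 ^ (1 << 12) = 18266 ^ 4096 = 22362

22362


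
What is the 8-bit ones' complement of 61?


61 ^ 255 = 194

194


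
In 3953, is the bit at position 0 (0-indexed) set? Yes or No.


0b111101110001, bit 0 = 1. Yes

Yes


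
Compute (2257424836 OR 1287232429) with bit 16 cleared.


Step 1: 2257424836 | 1287232429 = 3468532717
Step 2: 3468532717 & ~(1 << 16) = 3468467181

3468467181


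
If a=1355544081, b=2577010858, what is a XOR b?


1355544081 ^ 2577010858 = 3377587899

3377587899


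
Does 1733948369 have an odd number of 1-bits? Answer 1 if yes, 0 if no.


0b1100111010110011111001111010001 has 19 ones => parity 1

1


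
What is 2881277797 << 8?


0b10101011101111001100111101100101 << 8 = 0b1010101110111100110011110110010100000000 = 737607116032

737607116032


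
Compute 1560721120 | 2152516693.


0b1011101000001101011011011100000 | 0b10000000010011001100110001010101 = 0b11011101010011101111111011110101 = 3712941813

3712941813


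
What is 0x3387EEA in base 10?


3387EEA hex = 54034154 decimal

54034154


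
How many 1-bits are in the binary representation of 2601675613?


0b10011011000100100110101101011101 has 17 set bits

17


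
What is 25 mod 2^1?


25 & 1 = 1

1


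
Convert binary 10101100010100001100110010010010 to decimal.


10101100010100001100110010010010 in decimal = 2890976402

2890976402


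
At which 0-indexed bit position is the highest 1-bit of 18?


0b10010. Highest set bit at position 4

4


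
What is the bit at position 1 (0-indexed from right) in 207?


0b11001111, position 1 = 1

1


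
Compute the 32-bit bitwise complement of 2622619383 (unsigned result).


~0b10011100010100011111111011110111 = 0b1100011101011100000000100001000 = 1672347912 (32-bit unsigned)

1672347912


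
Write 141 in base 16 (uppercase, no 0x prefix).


141 = 8D hex

8D


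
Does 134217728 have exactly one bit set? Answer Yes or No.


0b1000000000000000000000000000. Only one bit set => Yes

Yes


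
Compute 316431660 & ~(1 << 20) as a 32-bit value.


316431660 & ~(1 << 20) = 315383084

315383084


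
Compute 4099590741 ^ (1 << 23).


4099590741 ^ (1 << 23) = 4099590741 ^ 8388608 = 4107979349

4107979349


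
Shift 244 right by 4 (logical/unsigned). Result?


0b11110100 >> 4 = 0b1111 = 15

15


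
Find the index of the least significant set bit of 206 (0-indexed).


0b11001110. Lowest set bit at position 1

1


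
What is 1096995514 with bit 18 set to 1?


1096995514 | (1 << 18) = 1096995514 | 262144 = 1097257658

1097257658


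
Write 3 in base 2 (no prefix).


3 = 11 in binary

11


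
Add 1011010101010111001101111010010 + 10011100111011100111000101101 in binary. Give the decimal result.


1011010101010111001101111010010 + 10011100111011100111000101101 = 1101110010010010110100111111111 = 1850305023

1850305023


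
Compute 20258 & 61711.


0b100111100100010 & 0b1111000100001111 = 0b100000100000010 = 16642

16642


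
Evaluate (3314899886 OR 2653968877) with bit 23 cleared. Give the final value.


Step 1: 3314899886 | 2653968877 = 3753204719
Step 2: 3753204719 & ~(1 << 23) = 3744816111

3744816111


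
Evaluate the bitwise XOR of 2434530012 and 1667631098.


0b10010001000110111111101011011100 ^ 0b1100011011001100000011111111010 = 0b11110010011111011111110100100110 = 4068343078

4068343078


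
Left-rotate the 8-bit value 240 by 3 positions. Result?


Rotate 0b11110000 left by 3 (8-bit) = 0b10000111 = 135

135


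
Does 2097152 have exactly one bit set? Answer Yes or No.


0b1000000000000000000000. Only one bit set => Yes

Yes


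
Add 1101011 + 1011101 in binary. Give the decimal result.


1101011 + 1011101 = 11001000 = 200

200


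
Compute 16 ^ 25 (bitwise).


0b10000 ^ 0b11001 = 0b1001 = 9

9


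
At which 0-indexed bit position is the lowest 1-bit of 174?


0b10101110. Lowest set bit at position 1

1


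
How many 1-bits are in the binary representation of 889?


0b1101111001 has 7 set bits

7


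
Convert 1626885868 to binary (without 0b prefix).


1626885868 = 1100000111110000100111011101100 in binary

1100000111110000100111011101100


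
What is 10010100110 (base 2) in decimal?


10010100110 in decimal = 1190

1190
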